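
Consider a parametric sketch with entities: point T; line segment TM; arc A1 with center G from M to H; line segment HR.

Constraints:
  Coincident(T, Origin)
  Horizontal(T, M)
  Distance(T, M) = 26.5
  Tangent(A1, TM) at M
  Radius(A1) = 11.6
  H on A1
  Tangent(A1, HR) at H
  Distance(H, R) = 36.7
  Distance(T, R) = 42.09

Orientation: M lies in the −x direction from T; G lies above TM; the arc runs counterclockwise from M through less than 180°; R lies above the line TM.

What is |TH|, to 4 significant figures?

17.36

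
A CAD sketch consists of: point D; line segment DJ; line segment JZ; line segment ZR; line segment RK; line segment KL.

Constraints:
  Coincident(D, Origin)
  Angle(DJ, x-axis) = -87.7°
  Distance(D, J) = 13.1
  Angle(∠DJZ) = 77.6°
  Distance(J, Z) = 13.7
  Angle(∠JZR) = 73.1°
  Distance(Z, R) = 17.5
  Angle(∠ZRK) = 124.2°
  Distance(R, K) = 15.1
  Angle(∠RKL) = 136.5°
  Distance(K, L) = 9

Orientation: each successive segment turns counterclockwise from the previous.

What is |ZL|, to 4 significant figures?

32.54

D is at the origin; DJ runs at -87.7° with length 13.1, so J = (0.5257, -13.09). ∠DJZ = 77.6° gives JZ at 14.70° from the x-axis; with |JZ| = 13.7, Z = (13.78, -9.613). ∠JZR = 73.1° gives ZR at 121.6° from the x-axis; with |ZR| = 17.5, R = (4.608, 5.292). ∠ZRK = 124.2° gives RK at 177.4° from the x-axis; with |RK| = 15.1, K = (-10.48, 5.977). ∠RKL = 136.5° gives KL at -139.1° from the x-axis; with |KL| = 9.0, L = (-17.28, 0.08457). Then |ZL| = |L − Z| = 32.54.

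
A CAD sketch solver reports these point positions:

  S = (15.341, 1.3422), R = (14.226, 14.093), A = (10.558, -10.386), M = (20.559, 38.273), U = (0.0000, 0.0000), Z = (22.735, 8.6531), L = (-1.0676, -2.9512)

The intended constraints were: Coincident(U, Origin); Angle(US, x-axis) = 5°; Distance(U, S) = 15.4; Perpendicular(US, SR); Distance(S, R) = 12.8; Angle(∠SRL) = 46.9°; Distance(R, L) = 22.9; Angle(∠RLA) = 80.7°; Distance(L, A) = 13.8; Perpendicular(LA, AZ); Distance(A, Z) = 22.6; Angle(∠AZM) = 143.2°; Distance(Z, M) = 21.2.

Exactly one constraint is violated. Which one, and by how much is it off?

Distance(Z, M) = 21.2 — off by 8.50.

U = (0.00, 0.00) ✓; US at 5.000° ✓; |US| = 15.40 ✓; ∠(US, SR) = 90.00° ✓; |SR| = 12.80 ✓; ∠SRL = 46.90° ✓; |RL| = 22.90 ✓; ∠RLA = 80.70° ✓; |LA| = 13.80 ✓; ∠(LA, AZ) = 90.00° ✓; |AZ| = 22.60 ✓; ∠AZM = 143.2° ✓; |ZM| = 29.70 ✗.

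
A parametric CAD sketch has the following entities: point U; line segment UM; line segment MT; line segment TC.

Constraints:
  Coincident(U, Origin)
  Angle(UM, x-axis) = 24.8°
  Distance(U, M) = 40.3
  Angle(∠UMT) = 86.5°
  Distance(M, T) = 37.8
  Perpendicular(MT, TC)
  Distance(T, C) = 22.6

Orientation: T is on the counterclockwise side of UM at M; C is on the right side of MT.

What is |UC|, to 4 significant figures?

72.08

U is at the origin; UM runs at 24.8° with length 40.3, so M = 40.3·(cos 24.8°, sin 24.8°) = (36.58, 16.90). ∠UMT = 86.5°, so MT runs at 24.8° + (180° − 86.5°) = 118.3° from the x-axis; with |MT| = 37.8, T = M + 37.8·(cos 118.3°, sin 118.3°) = (18.66, 50.19). MT ⟂ TC; with |TC| = 22.6 on the right of MT, C = T + 22.6·(0.8805, 0.4741) = (38.56, 60.90). Then |UC| = |C − U| = 72.08.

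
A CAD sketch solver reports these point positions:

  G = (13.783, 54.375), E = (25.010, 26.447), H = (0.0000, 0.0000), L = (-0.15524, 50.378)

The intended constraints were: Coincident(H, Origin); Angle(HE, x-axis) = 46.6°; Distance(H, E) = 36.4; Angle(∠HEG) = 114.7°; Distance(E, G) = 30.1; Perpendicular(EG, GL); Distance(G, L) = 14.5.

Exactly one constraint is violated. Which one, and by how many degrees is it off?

Perpendicular(EG, GL) — off by 5.90°.

H = (0.00, 0.00) ✓; HE at 46.60° ✓; |HE| = 36.40 ✓; ∠HEG = 114.7° ✓; |EG| = 30.10 ✓; ∠(EG, GL) = 84.10° ✗; |GL| = 14.50 ✓.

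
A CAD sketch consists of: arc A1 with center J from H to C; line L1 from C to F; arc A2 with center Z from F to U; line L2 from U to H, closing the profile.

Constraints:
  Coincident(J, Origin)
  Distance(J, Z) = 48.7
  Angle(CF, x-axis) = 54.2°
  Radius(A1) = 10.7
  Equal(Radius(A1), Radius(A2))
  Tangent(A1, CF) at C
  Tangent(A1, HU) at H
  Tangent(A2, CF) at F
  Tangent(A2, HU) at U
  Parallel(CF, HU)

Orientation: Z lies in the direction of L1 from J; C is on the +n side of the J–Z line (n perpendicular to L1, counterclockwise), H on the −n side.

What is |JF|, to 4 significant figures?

49.86

The slot axis is L1's direction at 54.2°, so u = (cos 54.2°, sin 54.2°) = (0.5850, 0.8111) and n = (−sin 54.2°, cos 54.2°) = (-0.8111, 0.5850). J is at the origin and Z lies 48.7 along u from J, so Z = 48.7·u = (28.49, 39.50). Tangency of A1 to both parallel lines with radius 10.7 puts C and H at J ± 10.7·n: C = (-8.678, 6.259), H = (8.678, -6.259). Equal radii place F and U the same way about Z: F = Z + 10.7·n = (19.81, 45.76), U = Z − 10.7·n = (37.17, 33.24). Then |JF| = |F − J| = 49.86.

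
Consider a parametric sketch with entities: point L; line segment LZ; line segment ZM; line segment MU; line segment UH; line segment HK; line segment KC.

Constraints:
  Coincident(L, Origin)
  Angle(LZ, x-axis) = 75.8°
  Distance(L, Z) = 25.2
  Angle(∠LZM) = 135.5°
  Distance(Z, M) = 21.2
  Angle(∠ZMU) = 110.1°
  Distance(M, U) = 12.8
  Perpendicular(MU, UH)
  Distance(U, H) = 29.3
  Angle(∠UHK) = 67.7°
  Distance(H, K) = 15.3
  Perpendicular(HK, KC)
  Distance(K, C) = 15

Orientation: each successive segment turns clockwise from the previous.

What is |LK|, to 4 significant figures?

19.88

L is at the origin; LZ runs at 75.8° with length 25.2, so Z = (6.182, 24.43). ∠LZM = 135.5° gives ZM at 31.30° from the x-axis; with |ZM| = 21.2, M = (24.30, 35.44). ∠ZMU = 110.1° gives MU at -38.60° from the x-axis; with |MU| = 12.8, U = (34.30, 27.46). The perpendicularity gives UH at right angles to MU, so UH runs at -128.6°; with |UH| = 29.3, H = (16.02, 4.560). ∠UHK = 67.7° gives HK at 119.1° from the x-axis; with |HK| = 15.3, K = (8.579, 17.93). Then |LK| = |K − L| = 19.88.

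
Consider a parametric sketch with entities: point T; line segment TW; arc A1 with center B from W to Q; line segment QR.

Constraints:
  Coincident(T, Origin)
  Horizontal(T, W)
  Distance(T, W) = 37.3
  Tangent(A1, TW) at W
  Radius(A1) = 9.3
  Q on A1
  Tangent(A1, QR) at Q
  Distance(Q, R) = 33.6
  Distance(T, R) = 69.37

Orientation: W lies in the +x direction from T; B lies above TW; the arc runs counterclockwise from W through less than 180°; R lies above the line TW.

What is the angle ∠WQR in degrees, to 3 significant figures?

146°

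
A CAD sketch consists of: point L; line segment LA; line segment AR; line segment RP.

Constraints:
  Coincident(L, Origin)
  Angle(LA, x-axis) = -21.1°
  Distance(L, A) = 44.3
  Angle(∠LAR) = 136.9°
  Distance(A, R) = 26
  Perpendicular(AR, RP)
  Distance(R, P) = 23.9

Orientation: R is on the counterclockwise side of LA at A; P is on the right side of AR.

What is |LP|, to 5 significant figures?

79.615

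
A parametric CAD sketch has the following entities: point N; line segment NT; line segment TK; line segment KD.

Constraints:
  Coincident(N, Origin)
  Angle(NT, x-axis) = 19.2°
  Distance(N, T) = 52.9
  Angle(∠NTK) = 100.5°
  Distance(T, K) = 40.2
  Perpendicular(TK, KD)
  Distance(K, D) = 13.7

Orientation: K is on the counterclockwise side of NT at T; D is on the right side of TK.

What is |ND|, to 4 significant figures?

82.48

N is at the origin; NT runs at 19.2° with length 52.9, so T = 52.9·(cos 19.2°, sin 19.2°) = (49.96, 17.40). ∠NTK = 100.5°, so TK runs at 19.2° + (180° − 100.5°) = 98.70° from the x-axis; with |TK| = 40.2, K = T + 40.2·(cos 98.70°, sin 98.70°) = (43.88, 57.13). The perpendicularity gives KD at right angles to TK; with |KD| = 13.7 on the right of TK, D = K + 13.7·(0.9885, 0.1513) = (57.42, 59.21). Then |ND| = |D − N| = 82.48.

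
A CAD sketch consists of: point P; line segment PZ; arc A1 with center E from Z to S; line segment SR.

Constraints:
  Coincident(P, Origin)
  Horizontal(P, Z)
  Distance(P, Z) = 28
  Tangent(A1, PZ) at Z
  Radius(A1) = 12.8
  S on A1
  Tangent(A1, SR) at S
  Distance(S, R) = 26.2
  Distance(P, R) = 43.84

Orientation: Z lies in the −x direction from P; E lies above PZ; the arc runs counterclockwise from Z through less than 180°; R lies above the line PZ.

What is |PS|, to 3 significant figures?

20.7

Checks: |EZ| = 12.80 ✓; |ES| = 12.80 ✓; ∠(ES, SR) = 90.00° ✓; |SR| = 26.20 ✓; |PR| = 43.84 ✓.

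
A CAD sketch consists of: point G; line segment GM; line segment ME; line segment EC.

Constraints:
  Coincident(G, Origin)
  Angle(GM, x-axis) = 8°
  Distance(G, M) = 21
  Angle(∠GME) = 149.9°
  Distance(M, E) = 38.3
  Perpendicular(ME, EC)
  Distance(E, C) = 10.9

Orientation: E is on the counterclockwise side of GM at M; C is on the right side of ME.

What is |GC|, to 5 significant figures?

60.398

∠GME = 149.9°, so ME runs at 8.0° + (180° − 149.9°) = 38.100° from the x-axis; with |ME| = 38.3, E = M + 38.3·(cos 38.100°, sin 38.100°) = (50.935, 26.555). ME ⟂ EC; with |EC| = 10.9 on the right of ME, C = E + 10.9·(0.61704, -0.78694) = (57.661, 17.978). Then |GC| = |C − G| = 60.398.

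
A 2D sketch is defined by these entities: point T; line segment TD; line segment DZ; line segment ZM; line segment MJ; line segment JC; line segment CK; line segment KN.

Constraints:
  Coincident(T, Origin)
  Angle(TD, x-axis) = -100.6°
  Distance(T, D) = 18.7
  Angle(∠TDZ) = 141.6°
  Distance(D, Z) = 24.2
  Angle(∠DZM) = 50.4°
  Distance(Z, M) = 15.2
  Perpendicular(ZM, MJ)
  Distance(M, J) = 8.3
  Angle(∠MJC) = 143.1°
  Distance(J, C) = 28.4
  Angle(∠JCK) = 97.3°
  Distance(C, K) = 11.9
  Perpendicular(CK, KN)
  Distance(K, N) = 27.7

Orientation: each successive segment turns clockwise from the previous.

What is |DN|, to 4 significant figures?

22.45

T is at the origin; TD runs at -100.6° with length 18.7, so D = (-3.440, -18.38). ∠TDZ = 141.6° gives DZ at -139.0° from the x-axis; with |DZ| = 24.2, Z = (-21.70, -34.26). ∠DZM = 50.4° gives ZM at 91.40° from the x-axis; with |ZM| = 15.2, M = (-22.08, -19.06). The perpendicularity gives MJ at right angles to ZM, so MJ runs at 1.400°; with |MJ| = 8.3, J = (-13.78, -18.86). ∠MJC = 143.1° gives JC at -35.50° from the x-axis; with |JC| = 28.4, C = (9.343, -35.35). ∠JCK = 97.3° gives CK at -118.2° from the x-axis; with |CK| = 11.9, K = (3.720, -45.84). CK ⟂ KN, so KN runs at 151.8°; with |KN| = 27.7, N = (-20.69, -32.75). Then |DN| = |N − D| = 22.45.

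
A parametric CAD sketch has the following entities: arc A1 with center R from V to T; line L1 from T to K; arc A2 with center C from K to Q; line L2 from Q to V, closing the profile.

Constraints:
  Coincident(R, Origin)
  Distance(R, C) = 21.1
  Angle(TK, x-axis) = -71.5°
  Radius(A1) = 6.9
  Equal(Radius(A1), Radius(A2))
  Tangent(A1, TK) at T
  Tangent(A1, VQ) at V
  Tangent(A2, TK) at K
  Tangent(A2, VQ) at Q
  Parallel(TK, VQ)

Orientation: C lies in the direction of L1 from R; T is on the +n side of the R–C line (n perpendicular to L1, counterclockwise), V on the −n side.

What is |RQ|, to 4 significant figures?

22.20

The slot axis is L1's direction at -71.5°, so u = (cos -71.5°, sin -71.5°) = (0.3173, -0.9483) and n = (−sin -71.5°, cos -71.5°) = (0.9483, 0.3173). R is at the origin and C lies 21.1 along u from R, so C = 21.1·u = (6.695, -20.01). Tangency of A1 to both parallel lines with radius 6.9 puts T and V at R ± 6.9·n: T = (6.543, 2.189), V = (-6.543, -2.189). Equal radii place K and Q the same way about C: K = C + 6.9·n = (13.24, -17.82), Q = C − 6.9·n = (0.1517, -22.20). Then |RQ| = |Q − R| = 22.20.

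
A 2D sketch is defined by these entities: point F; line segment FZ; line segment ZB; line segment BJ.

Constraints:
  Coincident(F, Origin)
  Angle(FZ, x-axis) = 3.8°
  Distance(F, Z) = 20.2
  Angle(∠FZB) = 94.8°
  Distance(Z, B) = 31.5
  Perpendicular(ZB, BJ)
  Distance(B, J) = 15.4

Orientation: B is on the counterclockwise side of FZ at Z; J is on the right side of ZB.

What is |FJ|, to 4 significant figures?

48.62

F is at the origin; FZ runs at 3.8° with length 20.2, so Z = 20.2·(cos 3.8°, sin 3.8°) = (20.16, 1.339). ∠FZB = 94.8°, so ZB runs at 3.8° + (180° − 94.8°) = 89.00° from the x-axis; with |ZB| = 31.5, B = Z + 31.5·(cos 89.00°, sin 89.00°) = (20.71, 32.83). ZB ⟂ BJ; with |BJ| = 15.4 on the right of ZB, J = B + 15.4·(0.9998, -0.01745) = (36.10, 32.57). Then |FJ| = |J − F| = 48.62.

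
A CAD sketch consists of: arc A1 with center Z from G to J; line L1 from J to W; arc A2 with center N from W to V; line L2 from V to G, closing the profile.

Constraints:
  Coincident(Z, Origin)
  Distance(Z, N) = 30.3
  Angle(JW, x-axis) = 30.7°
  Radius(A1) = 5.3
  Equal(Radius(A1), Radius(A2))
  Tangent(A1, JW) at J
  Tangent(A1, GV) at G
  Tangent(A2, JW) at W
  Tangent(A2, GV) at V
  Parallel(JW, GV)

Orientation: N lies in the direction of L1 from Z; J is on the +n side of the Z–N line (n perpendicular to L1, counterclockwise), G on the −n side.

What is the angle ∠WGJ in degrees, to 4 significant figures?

70.72°

Tangency of A1 to both parallel lines with radius 5.3 puts J and G at Z ± 5.3·n: J = (-2.706, 4.557), G = (2.706, -4.557). Equal radii place W and V the same way about N: W = N + 5.3·n = (23.35, 20.03), V = N − 5.3·n = (28.76, 10.91). Then cos ∠WGJ = GW·GJ / (|GW||GJ|), giving 70.72°.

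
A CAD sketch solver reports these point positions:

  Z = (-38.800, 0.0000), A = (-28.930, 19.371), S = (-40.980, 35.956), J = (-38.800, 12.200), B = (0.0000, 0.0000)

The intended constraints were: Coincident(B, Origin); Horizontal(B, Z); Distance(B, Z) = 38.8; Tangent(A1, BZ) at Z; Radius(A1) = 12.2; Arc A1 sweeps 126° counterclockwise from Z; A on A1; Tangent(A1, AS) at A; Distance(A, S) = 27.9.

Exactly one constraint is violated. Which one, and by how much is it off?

Distance(A, S) = 27.9 — off by 7.40.

B = (0.00, 0.00) ✓; B.y = 0.00, Z.y = 0.00 ✓; |BZ| = 38.80 ✓; ∠(JZ, ZB) = 90.00° ✓; |JZ| = 12.20 ✓; bearing(J→A) − bearing(J→Z) = 126.0° ✓; |JA| = 12.20 ✓; ∠(JA, AS) = 90.00° ✓; |AS| = 20.50 ✗.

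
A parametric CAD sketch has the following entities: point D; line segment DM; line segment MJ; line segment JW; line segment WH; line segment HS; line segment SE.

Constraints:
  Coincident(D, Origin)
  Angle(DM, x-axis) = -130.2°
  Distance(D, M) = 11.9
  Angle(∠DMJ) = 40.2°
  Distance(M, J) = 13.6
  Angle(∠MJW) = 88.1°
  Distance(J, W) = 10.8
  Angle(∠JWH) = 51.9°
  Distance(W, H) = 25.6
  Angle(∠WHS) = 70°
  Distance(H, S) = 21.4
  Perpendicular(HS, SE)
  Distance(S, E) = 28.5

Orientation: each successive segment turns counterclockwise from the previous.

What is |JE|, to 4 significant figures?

15.28

D is at the origin; DM runs at -130.2° with length 11.9, so M = (-7.681, -9.089). ∠DMJ = 40.2° gives MJ at 9.600° from the x-axis; with |MJ| = 13.6, J = (5.729, -6.821). ∠MJW = 88.1° gives JW at 101.5° from the x-axis; with |JW| = 10.8, W = (3.575, 3.762). ∠JWH = 51.9° gives WH at -130.4° from the x-axis; with |WH| = 25.6, H = (-13.02, -15.73). ∠WHS = 70.0° gives HS at -20.40° from the x-axis; with |HS| = 21.4, S = (7.041, -23.19). HS is perpendicular to SE, so SE runs at 69.60°; with |SE| = 28.5, E = (16.98, 3.520). Then |JE| = |E − J| = 15.28.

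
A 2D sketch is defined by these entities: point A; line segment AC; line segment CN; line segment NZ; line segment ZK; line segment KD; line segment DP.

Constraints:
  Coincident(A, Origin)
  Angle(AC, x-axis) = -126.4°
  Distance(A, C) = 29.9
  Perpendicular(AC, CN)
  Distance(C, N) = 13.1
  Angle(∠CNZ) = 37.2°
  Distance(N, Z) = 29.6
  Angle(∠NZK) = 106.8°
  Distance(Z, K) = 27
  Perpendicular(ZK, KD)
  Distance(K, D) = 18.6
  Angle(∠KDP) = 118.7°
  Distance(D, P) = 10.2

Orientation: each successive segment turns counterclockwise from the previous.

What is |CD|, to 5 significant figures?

25.040

∠NZK = 106.8° gives ZK at 179.60° from the x-axis; with |ZK| = 27.0, K = (-42.556, -3.2559). The perpendicularity gives KD at right angles to ZK, so KD runs at -90.400°; with |KD| = 18.6, D = (-42.686, -21.855). Then |CD| = |D − C| = 25.040.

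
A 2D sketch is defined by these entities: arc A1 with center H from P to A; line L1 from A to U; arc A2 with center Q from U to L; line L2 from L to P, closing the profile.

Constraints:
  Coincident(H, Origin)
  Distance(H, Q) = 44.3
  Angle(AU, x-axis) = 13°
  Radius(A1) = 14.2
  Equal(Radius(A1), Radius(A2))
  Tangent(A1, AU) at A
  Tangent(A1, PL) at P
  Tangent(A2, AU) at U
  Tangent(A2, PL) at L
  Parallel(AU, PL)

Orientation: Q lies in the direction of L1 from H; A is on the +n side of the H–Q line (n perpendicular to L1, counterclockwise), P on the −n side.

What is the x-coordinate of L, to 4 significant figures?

46.36

The slot axis is L1's direction at 13.0°, so u = (cos 13.0°, sin 13.0°) = (0.9744, 0.2250) and n = (−sin 13.0°, cos 13.0°) = (-0.2250, 0.9744). H is at the origin and Q lies 44.3 along u from H, so Q = 44.3·u = (43.16, 9.965). Tangency of A1 to both parallel lines with radius 14.2 puts A and P at H ± 14.2·n: A = (-3.194, 13.84), P = (3.194, -13.84). Equal radii place U and L the same way about Q: U = Q + 14.2·n = (39.97, 23.80), L = Q − 14.2·n = (46.36, -3.871). So L.x = 46.36.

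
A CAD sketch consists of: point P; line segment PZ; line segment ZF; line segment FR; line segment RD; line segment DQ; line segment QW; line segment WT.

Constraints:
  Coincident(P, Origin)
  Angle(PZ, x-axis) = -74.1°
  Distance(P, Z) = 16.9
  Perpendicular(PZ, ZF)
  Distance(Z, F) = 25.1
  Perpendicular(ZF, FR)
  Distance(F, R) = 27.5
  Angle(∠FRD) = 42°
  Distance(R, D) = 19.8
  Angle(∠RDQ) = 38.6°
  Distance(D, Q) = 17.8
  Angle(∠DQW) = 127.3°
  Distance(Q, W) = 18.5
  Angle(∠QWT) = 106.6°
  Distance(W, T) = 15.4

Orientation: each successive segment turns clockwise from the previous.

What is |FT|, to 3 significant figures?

42.9

∠DQW = 127.3° gives QW at 134° from the x-axis; with |QW| = 18.5, W = (-40.8, 4.13). ∠QWT = 106.6° gives WT at 60.4° from the x-axis; with |WT| = 15.4, T = (-33.2, 17.5). Then |FT| = |T − F| = 42.9.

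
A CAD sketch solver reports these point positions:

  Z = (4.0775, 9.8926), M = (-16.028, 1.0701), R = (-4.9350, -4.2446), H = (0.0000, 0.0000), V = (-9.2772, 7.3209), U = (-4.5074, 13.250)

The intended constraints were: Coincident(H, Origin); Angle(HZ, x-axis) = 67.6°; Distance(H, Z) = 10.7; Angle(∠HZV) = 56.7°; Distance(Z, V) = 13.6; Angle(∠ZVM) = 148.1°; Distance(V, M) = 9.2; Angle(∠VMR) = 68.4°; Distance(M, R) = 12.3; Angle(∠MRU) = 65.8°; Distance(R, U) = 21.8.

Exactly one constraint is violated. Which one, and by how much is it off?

Distance(R, U) = 21.8 — off by 4.30.

H = (0.00, 0.00) ✓; HZ at 67.60° ✓; |HZ| = 10.70 ✓; ∠HZV = 56.70° ✓; |ZV| = 13.60 ✓; ∠ZVM = 148.1° ✓; |VM| = 9.200 ✓; ∠VMR = 68.40° ✓; |MR| = 12.30 ✓; ∠MRU = 65.80° ✓; |RU| = 17.50 ✗.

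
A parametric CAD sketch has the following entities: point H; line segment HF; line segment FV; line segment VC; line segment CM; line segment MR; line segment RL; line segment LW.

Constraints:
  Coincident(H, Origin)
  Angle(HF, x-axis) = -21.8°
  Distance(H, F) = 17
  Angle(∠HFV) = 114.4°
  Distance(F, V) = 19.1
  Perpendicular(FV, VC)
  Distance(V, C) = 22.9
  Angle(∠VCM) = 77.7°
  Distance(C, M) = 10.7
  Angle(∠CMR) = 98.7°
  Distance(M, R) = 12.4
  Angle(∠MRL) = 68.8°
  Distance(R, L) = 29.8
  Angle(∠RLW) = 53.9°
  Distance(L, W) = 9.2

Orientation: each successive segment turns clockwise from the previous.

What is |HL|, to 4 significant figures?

43.82

∠CMR = 98.7° gives MR at -1.000° from the x-axis; with |MR| = 12.4, R = (7.975, -16.10). ∠MRL = 68.8° gives RL at -112.2° from the x-axis; with |RL| = 29.8, L = (-3.284, -43.69). Then |HL| = |L − H| = 43.82.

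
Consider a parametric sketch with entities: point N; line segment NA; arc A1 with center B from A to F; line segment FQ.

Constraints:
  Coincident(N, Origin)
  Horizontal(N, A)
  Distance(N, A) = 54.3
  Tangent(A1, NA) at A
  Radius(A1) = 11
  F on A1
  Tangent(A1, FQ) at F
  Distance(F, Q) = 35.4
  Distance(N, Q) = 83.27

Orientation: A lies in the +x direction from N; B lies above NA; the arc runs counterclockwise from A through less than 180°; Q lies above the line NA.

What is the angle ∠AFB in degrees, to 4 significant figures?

49.30°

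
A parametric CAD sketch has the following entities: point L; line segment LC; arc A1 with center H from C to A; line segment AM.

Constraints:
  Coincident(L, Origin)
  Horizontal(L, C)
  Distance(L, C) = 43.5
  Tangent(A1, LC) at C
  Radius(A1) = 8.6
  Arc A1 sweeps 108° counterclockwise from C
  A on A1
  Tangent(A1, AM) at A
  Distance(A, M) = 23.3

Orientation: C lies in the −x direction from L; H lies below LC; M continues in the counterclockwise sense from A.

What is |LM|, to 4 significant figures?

55.63

L is at the origin; L and C share the same y with |LC| = 43.5 and C on the −x side, so C = (-43.50, 0.000). Since A1 is tangent to LC there, HC ⟂ LC, so H = C + (0, -8.6) = (-43.50, -8.600). On A1, C sits at bearing 90° from H; a 108° counterclockwise sweep puts A at bearing 198°, so A = H + 8.6·(cos 198°, sin 198°) = (-51.68, -11.26). Since A1 is tangent to AM there, HA ⟂ AM, so AM runs along (−sin 198°, cos 198°); with |AM| = 23.3, M = (-44.48, -33.42). Then |LM| = |M − L| = 55.63.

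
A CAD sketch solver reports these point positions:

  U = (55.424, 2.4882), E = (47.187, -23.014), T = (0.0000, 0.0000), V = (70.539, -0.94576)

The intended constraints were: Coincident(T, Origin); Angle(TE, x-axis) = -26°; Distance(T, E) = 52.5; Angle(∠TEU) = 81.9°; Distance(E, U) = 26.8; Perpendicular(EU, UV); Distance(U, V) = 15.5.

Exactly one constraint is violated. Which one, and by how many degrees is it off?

Perpendicular(EU, UV) — off by 5.10°.

T = (0.00, 0.00) ✓; TE at -26.00° ✓; |TE| = 52.50 ✓; ∠TEU = 81.90° ✓; |EU| = 26.80 ✓; ∠(EU, UV) = 84.90° ✗; |UV| = 15.50 ✓.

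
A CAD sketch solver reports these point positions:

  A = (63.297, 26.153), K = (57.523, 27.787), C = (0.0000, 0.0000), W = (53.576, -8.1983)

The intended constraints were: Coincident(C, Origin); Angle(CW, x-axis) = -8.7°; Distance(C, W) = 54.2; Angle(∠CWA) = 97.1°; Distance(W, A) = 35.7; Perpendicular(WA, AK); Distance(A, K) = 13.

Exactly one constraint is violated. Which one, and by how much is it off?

Distance(A, K) = 13 — off by 7.00.

C = (0.00, 0.00) ✓; CW at -8.700° ✓; |CW| = 54.20 ✓; ∠CWA = 97.10° ✓; |WA| = 35.70 ✓; ∠(WA, AK) = 90.00° ✓; |AK| = 6.001 ✗.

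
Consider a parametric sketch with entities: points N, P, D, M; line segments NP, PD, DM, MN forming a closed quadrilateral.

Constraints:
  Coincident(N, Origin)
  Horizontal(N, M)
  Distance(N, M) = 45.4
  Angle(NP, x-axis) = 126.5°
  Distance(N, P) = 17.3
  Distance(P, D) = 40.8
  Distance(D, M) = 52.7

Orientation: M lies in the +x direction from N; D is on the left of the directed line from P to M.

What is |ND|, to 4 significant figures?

47.44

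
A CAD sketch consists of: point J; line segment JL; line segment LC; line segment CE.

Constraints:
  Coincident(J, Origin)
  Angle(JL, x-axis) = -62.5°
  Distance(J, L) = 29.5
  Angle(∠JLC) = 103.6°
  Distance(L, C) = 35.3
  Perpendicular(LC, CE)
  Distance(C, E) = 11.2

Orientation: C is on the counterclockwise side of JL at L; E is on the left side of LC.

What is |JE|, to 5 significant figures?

45.708

J is at the origin; JL runs at -62.5° with length 29.5, so L = 29.5·(cos -62.5°, sin -62.5°) = (13.622, -26.167). ∠JLC = 103.6°, so LC runs at -62.5° + (180° − 103.6°) = 13.900° from the x-axis; with |LC| = 35.3, C = L + 35.3·(cos 13.900°, sin 13.900°) = (47.888, -17.687). The perpendicularity gives CE at right angles to LC; with |CE| = 11.2 on the left of LC, E = C + 11.2·(-0.24023, 0.97072) = (45.197, -6.8147). Then |JE| = |E − J| = 45.708.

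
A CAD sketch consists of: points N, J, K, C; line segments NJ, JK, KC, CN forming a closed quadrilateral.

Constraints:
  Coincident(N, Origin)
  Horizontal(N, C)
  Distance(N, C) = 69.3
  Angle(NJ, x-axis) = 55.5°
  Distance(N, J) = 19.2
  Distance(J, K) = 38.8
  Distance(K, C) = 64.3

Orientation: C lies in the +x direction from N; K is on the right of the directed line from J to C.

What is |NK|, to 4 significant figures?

24.73

Checks: |JK| = 38.80 ✓; |KC| = 64.30 ✓.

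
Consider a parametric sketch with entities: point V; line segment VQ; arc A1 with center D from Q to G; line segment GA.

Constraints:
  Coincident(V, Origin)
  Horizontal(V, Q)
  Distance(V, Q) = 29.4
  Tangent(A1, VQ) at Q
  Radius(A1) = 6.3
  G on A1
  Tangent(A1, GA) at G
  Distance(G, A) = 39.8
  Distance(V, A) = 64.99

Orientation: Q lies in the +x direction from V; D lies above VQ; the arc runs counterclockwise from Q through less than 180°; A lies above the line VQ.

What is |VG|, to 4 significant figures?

35.39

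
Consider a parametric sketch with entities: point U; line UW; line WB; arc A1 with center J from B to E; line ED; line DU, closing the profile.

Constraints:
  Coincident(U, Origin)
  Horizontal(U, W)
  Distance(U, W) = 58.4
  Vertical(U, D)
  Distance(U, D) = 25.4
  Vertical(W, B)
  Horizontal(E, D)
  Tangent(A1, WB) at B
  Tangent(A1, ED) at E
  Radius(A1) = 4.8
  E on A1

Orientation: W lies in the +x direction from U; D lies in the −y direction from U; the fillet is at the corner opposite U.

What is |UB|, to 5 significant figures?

61.927

The virtual corner opposite U is at (58.400, -25.400). A1 meets WB tangentially, so JB is at right angles to WB and A1 meets ED tangentially, so JE is at right angles to ED, with radius 4.8, so the center J sits 4.8 in from both sides at J = (53.600, -20.600). That places the tangent points at B = (58.400, -20.600) on WB and E = (53.600, -25.400) on ED. Then |UB| = |B − U| = 61.927.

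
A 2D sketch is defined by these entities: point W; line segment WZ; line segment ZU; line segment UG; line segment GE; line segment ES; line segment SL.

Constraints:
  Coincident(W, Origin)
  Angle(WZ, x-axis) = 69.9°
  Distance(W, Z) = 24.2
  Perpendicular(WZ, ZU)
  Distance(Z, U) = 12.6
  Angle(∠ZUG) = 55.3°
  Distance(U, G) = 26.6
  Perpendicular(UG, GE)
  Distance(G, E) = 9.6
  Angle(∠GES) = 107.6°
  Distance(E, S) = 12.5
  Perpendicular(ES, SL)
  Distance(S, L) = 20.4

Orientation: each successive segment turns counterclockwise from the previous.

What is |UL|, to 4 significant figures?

10.46

W is at the origin; WZ runs at 69.9° with length 24.2, so Z = (8.317, 22.73). WZ is perpendicular to ZU, so ZU runs at 159.9°; with |ZU| = 12.6, U = (-3.516, 27.06). ∠ZUG = 55.3° gives UG at -75.40° from the x-axis; with |UG| = 26.6, G = (3.189, 1.315). UG is perpendicular to GE, so GE runs at 14.60°; with |GE| = 9.6, E = (12.48, 3.735). ∠GES = 107.6° gives ES at 87.00° from the x-axis; with |ES| = 12.5, S = (13.13, 16.22). ES ⟂ SL, so SL runs at 177.0°; with |SL| = 20.4, L = (-7.239, 17.29). Then |UL| = |L − U| = 10.46.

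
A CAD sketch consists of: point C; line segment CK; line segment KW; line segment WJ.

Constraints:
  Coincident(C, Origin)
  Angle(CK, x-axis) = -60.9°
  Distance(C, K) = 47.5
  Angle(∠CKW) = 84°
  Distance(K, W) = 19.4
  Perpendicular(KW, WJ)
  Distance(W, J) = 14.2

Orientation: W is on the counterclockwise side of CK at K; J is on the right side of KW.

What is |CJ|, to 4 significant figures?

63.11

C is at the origin; CK runs at -60.9° with length 47.5, so K = 47.5·(cos -60.9°, sin -60.9°) = (23.10, -41.50). ∠CKW = 84.0°, so KW runs at -60.9° + (180° − 84.0°) = 35.10° from the x-axis; with |KW| = 19.4, W = K + 19.4·(cos 35.10°, sin 35.10°) = (38.97, -30.35). KW ⟂ WJ; with |WJ| = 14.2 on the right of KW, J = W + 14.2·(0.5750, -0.8181) = (47.14, -41.97). Then |CJ| = |J − C| = 63.11.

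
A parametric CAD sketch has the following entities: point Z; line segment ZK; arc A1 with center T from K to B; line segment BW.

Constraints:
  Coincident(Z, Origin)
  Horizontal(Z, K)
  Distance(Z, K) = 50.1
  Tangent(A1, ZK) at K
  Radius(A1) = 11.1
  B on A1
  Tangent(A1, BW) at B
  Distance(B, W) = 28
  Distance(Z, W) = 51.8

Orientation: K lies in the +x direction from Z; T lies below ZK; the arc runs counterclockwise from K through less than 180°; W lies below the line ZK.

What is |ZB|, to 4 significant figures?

40.28

Z is at the origin; ZK is horizontal with |ZK| = 50.1 and K on the +x side, so K = (50.10, 0.000). A1 meets ZK tangentially, so TK is at right angles to ZK, so T = K + (0, -11.1) = (50.10, -11.10). Since TB ⟂ BW (tangency), |TW| = √(11.1² + 28.0²) = 30.12 regardless of where B sits on A1. So W lies on both circle(Z, 51.8) and circle(T, 30.12); the below-ZK intersection is W = (35.69, -37.55). B is the foot of the tangent from W: B = (39.08, -9.754).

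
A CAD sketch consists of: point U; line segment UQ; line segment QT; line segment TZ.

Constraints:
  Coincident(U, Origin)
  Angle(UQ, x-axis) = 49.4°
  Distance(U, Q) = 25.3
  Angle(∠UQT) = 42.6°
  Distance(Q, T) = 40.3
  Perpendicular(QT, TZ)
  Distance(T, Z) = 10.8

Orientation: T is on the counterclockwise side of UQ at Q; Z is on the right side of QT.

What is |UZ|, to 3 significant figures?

35.4

U is at the origin; UQ runs at 49.4° with length 25.3, so Q = 25.3·(cos 49.4°, sin 49.4°) = (16.5, 19.2). ∠UQT = 42.6°, so QT runs at 49.4° + (180° − 42.6°) = 187° from the x-axis; with |QT| = 40.3, T = Q + 40.3·(cos 187°, sin 187°) = (-23.6, 14.4). QT is perpendicular to TZ; with |TZ| = 10.8 on the right of QT, Z = T + 10.8·(-0.118, 0.993) = (-24.8, 25.2). Then |UZ| = |Z − U| = 35.4.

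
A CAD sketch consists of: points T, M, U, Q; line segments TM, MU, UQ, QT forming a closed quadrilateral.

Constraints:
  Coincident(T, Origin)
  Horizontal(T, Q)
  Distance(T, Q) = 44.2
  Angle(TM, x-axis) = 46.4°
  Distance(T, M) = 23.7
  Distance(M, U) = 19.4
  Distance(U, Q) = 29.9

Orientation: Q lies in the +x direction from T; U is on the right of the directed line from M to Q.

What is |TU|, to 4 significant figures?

14.53

T is at the origin; TQ is horizontal with |TQ| = 44.2 and Q in +x, so Q = (44.2, 0). TM runs at 46.4° with |TM| = 23.7, so M = (16.34, 17.16). U is determined by |MU| = 19.4 and |UQ| = 29.9 together: it lies at the intersection of circle(M, 19.4) and circle(Q, 29.9). With |MQ| = 32.72, the foot of the radical line on MQ is 8.449 from M and the perpendicular offset is √(19.4² − 8.449²) = 17.46. Taking the right-of-MQ solution: U = (14.38, -2.137).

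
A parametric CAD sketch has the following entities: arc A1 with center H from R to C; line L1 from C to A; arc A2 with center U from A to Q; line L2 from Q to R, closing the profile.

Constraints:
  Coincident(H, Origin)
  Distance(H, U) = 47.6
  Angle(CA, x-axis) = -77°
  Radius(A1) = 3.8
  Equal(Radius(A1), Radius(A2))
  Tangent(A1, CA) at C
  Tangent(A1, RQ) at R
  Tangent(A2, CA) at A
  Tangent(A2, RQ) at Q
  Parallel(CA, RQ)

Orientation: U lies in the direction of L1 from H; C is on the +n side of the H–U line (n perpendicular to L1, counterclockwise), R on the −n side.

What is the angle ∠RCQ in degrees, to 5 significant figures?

80.929°

The slot axis is L1's direction at -77.0°, so u = (cos -77.0°, sin -77.0°) = (0.22495, -0.97437) and n = (−sin -77.0°, cos -77.0°) = (0.97437, 0.22495). H is at the origin and U lies 47.6 along u from H, so U = 47.6·u = (10.708, -46.380). Tangency of A1 to both parallel lines with radius 3.8 puts C and R at H ± 3.8·n: C = (3.7026, 0.85481), R = (-3.7026, -0.85481). Equal radii place A and Q the same way about U: A = U + 3.8·n = (14.410, -45.525), Q = U − 3.8·n = (7.0051, -47.235). Then cos ∠RCQ = CR·CQ / (|CR||CQ|), giving 80.929°.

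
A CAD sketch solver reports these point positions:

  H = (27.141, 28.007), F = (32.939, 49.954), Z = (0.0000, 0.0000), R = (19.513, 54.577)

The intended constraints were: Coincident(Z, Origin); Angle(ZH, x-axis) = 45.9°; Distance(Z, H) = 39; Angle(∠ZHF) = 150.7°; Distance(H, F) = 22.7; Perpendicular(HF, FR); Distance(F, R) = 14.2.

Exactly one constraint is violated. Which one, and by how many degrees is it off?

Perpendicular(HF, FR) — off by 4.20°.

Z = (0.00, 0.00) ✓; ZH at 45.90° ✓; |ZH| = 39.00 ✓; ∠ZHF = 150.7° ✓; |HF| = 22.70 ✓; ∠(HF, FR) = 85.80° ✗; |FR| = 14.20 ✓.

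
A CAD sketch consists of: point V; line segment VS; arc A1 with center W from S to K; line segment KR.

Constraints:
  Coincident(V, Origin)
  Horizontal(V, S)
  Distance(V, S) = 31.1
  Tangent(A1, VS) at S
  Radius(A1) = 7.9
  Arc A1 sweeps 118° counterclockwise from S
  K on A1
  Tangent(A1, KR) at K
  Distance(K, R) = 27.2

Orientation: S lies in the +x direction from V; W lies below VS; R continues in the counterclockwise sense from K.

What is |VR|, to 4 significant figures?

51.29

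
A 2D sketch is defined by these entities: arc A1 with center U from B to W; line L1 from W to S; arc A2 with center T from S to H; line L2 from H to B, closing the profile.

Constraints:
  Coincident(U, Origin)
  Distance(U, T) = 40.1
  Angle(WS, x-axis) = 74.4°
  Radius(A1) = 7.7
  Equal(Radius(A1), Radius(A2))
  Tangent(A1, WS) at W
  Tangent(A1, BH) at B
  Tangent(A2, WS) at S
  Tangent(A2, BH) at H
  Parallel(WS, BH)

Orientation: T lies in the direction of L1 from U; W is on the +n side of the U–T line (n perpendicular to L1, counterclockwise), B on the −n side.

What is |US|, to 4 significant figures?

40.83

The slot axis is L1's direction at 74.4°, so u = (cos 74.4°, sin 74.4°) = (0.2689, 0.9632) and n = (−sin 74.4°, cos 74.4°) = (-0.9632, 0.2689). U is at the origin and T lies 40.1 along u from U, so T = 40.1·u = (10.78, 38.62). Tangency of A1 to both parallel lines with radius 7.7 puts W and B at U ± 7.7·n: W = (-7.416, 2.071), B = (7.416, -2.071). Equal radii place S and H the same way about T: S = T + 7.7·n = (3.367, 40.69), H = T − 7.7·n = (18.20, 36.55). Then |US| = |S − U| = 40.83.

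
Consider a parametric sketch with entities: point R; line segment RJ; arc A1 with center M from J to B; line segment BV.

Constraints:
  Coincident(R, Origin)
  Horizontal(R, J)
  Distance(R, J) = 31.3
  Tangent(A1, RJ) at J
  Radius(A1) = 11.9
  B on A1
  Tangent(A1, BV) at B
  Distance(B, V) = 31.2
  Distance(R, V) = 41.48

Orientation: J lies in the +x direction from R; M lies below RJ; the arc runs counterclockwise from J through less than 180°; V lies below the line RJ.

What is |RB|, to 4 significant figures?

21.74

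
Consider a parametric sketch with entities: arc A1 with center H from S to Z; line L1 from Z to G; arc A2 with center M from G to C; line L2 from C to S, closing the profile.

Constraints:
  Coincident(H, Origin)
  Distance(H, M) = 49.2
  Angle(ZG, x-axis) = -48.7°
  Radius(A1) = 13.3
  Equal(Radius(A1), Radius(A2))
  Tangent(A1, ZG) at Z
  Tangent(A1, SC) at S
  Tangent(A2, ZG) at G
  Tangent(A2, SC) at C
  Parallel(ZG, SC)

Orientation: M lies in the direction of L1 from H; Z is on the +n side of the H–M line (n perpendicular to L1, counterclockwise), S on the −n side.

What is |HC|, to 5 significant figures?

50.966

Tangency of A1 to both parallel lines with radius 13.3 puts Z and S at H ± 13.3·n: Z = (9.9918, 8.7780), S = (-9.9918, -8.7780). Equal radii place G and C the same way about M: G = M + 13.3·n = (42.464, -28.184), C = M − 13.3·n = (22.480, -45.740). Then |HC| = |C − H| = 50.966.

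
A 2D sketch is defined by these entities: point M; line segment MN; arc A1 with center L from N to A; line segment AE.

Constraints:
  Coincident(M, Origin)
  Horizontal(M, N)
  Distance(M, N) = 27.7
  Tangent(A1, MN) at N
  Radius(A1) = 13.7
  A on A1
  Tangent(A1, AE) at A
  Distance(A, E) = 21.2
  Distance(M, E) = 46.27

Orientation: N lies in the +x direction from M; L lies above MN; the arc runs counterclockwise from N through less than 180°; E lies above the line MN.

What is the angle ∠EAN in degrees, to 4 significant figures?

115.7°

Checks: ∠(LN, NM) = 90.00° ✓; |LN| = 13.70 ✓; |LA| = 13.70 ✓; ∠(LA, AE) = 90.00° ✓; |AE| = 21.20 ✓; |ME| = 46.27 ✓.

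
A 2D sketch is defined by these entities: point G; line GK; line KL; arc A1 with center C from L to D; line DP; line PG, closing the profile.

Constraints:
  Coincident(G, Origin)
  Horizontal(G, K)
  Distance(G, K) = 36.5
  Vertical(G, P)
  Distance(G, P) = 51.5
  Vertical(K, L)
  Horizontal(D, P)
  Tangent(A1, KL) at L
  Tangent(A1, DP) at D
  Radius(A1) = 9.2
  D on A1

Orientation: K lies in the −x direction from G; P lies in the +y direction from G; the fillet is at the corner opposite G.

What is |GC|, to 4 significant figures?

50.34

G is at the origin; GK is horizontal with |GK| = 36.5 and K on the −x side, so K = (-36.50, 0.000). G and P share the same x with |GP| = 51.5 and P on the +y side, so P = (0.000, 51.50). The virtual corner opposite G is at (-36.50, 51.50). Since A1 is tangent to KL there, CL ⟂ KL and since A1 is tangent to DP there, CD ⟂ DP, with radius 9.2, so the center C sits 9.2 in from both sides at C = (-27.30, 42.30). Then |GC| = |C − G| = 50.34.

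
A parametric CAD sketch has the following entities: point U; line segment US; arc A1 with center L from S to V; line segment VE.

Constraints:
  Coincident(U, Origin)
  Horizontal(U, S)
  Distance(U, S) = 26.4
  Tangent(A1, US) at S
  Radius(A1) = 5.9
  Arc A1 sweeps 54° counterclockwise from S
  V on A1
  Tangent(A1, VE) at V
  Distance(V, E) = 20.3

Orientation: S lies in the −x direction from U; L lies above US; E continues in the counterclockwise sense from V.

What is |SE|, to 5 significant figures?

25.191

On A1, S sits at bearing -90° from L; a 54° counterclockwise sweep puts V at bearing -36°, so V = L + 5.9·(cos -36°, sin -36°) = (-21.627, 2.4321). Tangency of A1 to VE means the radius LV is perpendicular to VE, so VE runs along (−sin -36°, cos -36°); with |VE| = 20.3, E = (-9.6948, 18.855). Then |SE| = |E − S| = 25.191.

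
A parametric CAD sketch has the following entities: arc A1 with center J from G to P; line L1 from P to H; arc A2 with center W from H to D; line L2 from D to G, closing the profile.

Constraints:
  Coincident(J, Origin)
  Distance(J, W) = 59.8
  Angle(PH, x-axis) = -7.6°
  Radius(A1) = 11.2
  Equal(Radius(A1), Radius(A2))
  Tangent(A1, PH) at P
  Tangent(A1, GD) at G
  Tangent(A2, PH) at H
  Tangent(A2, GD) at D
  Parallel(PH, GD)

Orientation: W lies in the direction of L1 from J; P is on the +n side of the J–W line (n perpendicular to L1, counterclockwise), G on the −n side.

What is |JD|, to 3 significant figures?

60.8

The slot axis is L1's direction at -7.6°, so u = (cos -7.6°, sin -7.6°) = (0.991, -0.132) and n = (−sin -7.6°, cos -7.6°) = (0.132, 0.991). J is at the origin and W lies 59.8 along u from J, so W = 59.8·u = (59.3, -7.91). Tangency of A1 to both parallel lines with radius 11.2 puts P and G at J ± 11.2·n: P = (1.48, 11.1), G = (-1.48, -11.1). Equal radii place H and D the same way about W: H = W + 11.2·n = (60.8, 3.19), D = W − 11.2·n = (57.8, -19.0). Then |JD| = |D − J| = 60.8.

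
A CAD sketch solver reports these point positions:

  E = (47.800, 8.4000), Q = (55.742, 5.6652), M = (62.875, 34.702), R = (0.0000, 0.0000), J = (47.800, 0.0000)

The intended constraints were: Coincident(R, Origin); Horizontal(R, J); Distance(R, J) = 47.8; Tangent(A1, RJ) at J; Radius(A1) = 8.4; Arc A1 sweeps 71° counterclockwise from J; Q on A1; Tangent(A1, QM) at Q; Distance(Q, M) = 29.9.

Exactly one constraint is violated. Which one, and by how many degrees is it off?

Tangent(A1, QM) at Q — off by 5.20°.

R = (0.00, 0.00) ✓; R.y = 0.00, J.y = 0.00 ✓; |RJ| = 47.80 ✓; ∠(EJ, JR) = 90.00° ✓; |EJ| = 8.400 ✓; bearing(E→Q) − bearing(E→J) = 71.00° ✓; |EQ| = 8.400 ✓; ∠(EQ, QM) = 84.80° ✗; |QM| = 29.90 ✓.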